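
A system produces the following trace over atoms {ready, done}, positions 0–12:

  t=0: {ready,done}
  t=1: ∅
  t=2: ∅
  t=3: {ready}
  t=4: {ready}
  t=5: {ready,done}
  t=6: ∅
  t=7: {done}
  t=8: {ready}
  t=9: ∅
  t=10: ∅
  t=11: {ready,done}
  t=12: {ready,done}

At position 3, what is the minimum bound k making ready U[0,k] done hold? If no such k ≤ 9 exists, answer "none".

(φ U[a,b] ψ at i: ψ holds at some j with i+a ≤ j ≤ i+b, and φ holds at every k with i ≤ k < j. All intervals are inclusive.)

Need earliest j ≥ 3 with done, and ready at every k in [3,j-1].
  j=3: rhs fails.
  j=4: rhs fails.
  j=5: rhs holds; lhs holds on [3,4]. k = 2.

2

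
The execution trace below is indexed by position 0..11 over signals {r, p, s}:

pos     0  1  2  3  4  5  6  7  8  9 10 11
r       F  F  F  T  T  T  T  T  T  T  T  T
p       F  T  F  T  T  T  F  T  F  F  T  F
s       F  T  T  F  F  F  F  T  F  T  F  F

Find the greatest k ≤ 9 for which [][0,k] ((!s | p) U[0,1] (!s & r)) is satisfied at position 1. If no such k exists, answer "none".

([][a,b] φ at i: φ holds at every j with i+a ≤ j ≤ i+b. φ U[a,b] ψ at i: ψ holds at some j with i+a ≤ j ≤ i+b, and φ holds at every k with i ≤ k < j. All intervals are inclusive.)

none

((!s | p) U[0,1] (!s & r)) must hold from j=1 onward; find where it first fails.
  j=1: fails → no k works.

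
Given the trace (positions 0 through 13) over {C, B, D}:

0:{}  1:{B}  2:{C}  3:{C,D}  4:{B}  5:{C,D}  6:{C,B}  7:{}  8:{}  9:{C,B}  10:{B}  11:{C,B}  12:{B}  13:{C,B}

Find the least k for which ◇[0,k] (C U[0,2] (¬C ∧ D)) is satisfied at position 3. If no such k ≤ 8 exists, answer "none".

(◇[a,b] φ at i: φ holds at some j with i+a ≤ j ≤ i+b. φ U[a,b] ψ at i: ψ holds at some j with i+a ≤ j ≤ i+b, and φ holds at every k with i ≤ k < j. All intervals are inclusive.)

Scan j = 3,4,… for (C U[0,2] (¬C ∧ D)):
  j=3: fails
  j=4: fails
  j=5: fails
  j=6: fails
  j=7: fails
  j=8: fails
  j=9: fails
  j=10: fails
  j=11: fails
No j in [3,11] satisfies it → none.

none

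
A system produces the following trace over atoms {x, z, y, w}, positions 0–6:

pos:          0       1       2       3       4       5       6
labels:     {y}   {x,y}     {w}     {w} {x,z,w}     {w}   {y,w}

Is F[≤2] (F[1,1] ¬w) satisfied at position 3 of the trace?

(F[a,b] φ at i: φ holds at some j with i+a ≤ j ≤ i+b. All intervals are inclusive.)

No

Check F[1,1] ¬w at each j in [3,5]:
  j=3: fails (none in [4,4])
  j=4: fails (none in [5,5])
  j=5: fails (none in [6,6])
No position in the window satisfies it → formula fails.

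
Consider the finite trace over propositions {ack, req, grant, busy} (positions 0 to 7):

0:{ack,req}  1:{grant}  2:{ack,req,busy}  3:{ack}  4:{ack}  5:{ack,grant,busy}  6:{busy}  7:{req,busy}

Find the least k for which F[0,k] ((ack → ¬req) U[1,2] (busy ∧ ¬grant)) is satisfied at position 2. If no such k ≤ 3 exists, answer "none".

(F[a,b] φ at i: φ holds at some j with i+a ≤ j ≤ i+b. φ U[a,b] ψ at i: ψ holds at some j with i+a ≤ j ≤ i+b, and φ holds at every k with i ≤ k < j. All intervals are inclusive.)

2

Scan j = 2,3,… for ((ack → ¬req) U[1,2] (busy ∧ ¬grant)):
  j=2: fails
  j=3: fails
  j=4: holds
First hit at j=4, so smallest k = 4-2 = 2.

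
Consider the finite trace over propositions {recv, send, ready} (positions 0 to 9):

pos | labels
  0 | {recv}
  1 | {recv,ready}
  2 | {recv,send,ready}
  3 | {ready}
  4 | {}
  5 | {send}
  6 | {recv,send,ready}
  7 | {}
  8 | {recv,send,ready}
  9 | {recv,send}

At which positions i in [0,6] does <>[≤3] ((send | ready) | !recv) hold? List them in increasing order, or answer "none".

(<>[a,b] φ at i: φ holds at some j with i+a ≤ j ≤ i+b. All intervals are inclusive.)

Evaluate at each i in [0,6]:
  i=0: ✓ (witness j=1)
  i=1: ✓ (witness j=1)
  i=2: ✓ (witness j=2)
  i=3: ✓ (witness j=3)
  i=4: ✓ (witness j=4)
  i=5: ✓ (witness j=5)
  i=6: ✓ (witness j=6)

0, 1, 2, 3, 4, 5, 6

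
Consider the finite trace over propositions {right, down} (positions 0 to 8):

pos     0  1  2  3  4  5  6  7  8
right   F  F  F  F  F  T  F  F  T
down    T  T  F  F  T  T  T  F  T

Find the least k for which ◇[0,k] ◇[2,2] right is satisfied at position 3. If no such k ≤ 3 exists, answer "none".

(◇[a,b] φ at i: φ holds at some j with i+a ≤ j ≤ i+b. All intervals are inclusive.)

Scan j = 3,4,… for ◇[2,2] right:
  j=3: holds
First hit at j=3, so smallest k = 3-3 = 0.

0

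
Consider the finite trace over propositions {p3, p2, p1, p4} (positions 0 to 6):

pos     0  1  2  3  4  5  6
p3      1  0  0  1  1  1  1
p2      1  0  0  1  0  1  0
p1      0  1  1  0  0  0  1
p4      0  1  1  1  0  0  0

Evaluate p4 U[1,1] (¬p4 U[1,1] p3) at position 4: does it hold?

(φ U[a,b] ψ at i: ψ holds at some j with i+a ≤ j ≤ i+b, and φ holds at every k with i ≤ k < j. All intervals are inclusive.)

Need some j in [5,5] with (¬p4 U[1,1] p3), and p4 at every k in [4,j-1].
  j=5: (¬p4 U[1,1] p3) holds, but p4 fails at k=4 → not this j.
No j in the window works → until fails.

False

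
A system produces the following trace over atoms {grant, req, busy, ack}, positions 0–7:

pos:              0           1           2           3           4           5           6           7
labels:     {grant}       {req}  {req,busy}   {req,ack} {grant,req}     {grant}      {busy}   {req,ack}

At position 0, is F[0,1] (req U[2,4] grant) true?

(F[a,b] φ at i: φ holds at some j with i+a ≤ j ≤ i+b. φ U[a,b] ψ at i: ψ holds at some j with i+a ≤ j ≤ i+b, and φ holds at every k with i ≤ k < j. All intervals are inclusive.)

Check (req U[2,4] grant) at each j in [0,1]:
  j=0: fails
  j=1: holds
Found at j=1 → formula holds.

Holds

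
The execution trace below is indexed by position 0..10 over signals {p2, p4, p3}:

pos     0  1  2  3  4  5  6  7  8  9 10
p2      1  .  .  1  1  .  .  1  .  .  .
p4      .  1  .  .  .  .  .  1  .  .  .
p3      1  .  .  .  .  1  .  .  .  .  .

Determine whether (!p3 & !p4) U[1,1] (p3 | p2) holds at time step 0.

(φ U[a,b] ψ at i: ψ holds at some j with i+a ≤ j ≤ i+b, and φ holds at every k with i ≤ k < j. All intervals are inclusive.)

Does not hold

Need some j in [1,1] with (p3 | p2), and (!p3 & !p4) at every k in [0,j-1].
  j=1: (p3 | p2) false.
No j in the window works → until fails.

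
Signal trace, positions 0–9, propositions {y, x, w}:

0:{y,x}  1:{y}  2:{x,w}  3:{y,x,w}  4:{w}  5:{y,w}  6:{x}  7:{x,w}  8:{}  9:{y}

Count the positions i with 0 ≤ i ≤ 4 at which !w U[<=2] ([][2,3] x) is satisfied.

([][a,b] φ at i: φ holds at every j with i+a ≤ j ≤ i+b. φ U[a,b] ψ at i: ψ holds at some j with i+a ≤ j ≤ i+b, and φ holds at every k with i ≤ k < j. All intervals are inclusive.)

Evaluate at each i in [0,4]:
  i=0: ✓ (rhs at j=0)
  i=1: ✗ (no rhs in [1,3])
  i=2: ✗ (lhs fails at k=2 before rhs at j=4)
  i=3: ✗ (lhs fails at k=3 before rhs at j=4)
  i=4: ✓ (rhs at j=4)
Positions where it holds: {0, 4} → 2.

2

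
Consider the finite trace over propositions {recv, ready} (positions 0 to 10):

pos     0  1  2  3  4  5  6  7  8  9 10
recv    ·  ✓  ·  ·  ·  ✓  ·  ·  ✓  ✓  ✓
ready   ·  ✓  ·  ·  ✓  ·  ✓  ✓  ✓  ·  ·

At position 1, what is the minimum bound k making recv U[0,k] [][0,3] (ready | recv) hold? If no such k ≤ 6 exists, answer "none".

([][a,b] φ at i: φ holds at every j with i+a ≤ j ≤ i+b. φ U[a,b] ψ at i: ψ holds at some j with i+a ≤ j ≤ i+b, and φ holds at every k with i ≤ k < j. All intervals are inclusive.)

none

Need earliest j ≥ 1 with [][0,3] (ready | recv), and recv at every k in [1,j-1].
  j=1: rhs fails.
  j=2: rhs fails.
  j=3: rhs fails.
  j=4: rhs holds but lhs fails at k=2.
  j=5: rhs holds but lhs fails at k=2.
  j=6: rhs holds but lhs fails at k=2.
  j=7: rhs holds but lhs fails at k=2.
No witness within the range → none.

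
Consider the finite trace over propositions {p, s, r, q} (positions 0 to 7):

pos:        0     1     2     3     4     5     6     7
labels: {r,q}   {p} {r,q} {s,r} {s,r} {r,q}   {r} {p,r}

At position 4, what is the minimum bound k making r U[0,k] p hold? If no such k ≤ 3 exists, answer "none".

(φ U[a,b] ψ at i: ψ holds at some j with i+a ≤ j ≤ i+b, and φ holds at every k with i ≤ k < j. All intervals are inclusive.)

Need earliest j ≥ 4 with p, and r at every k in [4,j-1].
  j=4: rhs fails.
  j=5: rhs fails.
  j=6: rhs fails.
  j=7: rhs holds; lhs holds on [4,6]. k = 3.

3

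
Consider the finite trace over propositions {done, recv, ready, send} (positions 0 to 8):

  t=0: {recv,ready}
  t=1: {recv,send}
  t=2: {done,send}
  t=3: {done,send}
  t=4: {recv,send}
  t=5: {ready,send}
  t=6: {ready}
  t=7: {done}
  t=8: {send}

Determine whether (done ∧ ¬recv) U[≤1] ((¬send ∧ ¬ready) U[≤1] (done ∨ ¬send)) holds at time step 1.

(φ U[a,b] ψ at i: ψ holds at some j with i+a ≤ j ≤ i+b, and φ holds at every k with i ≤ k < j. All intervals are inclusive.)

Need some j in [1,2] with ((¬send ∧ ¬ready) U[≤1] (done ∨ ¬send)), and (done ∧ ¬recv) at every k in [1,j-1].
  j=1: ((¬send ∧ ¬ready) U[≤1] (done ∨ ¬send)) — fails.
  j=2: ((¬send ∧ ¬ready) U[≤1] (done ∨ ¬send)) holds, but (done ∧ ¬recv) fails at k=1 → not this j.
No j in the window works → until fails.

Does not hold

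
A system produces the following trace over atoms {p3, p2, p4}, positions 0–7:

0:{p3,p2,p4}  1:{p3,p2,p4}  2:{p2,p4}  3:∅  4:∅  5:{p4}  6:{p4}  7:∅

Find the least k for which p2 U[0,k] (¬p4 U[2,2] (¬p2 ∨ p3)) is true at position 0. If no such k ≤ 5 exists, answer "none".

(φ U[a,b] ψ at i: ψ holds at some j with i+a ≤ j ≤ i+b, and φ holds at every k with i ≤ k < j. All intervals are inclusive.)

3

Need earliest j ≥ 0 with (¬p4 U[2,2] (¬p2 ∨ p3)), and p2 at every k in [0,j-1].
  j=0: rhs fails.
  j=1: rhs fails.
  j=2: rhs fails.
  j=3: rhs holds; lhs holds on [0,2]. k = 3.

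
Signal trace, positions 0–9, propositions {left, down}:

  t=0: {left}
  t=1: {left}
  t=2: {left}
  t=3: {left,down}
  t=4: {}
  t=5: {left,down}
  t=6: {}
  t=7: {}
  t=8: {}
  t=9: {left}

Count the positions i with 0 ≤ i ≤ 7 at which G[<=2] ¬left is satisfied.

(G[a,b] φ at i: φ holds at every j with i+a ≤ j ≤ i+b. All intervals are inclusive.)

1

Evaluate at each i in [0,7]:
  i=0: ✗ (fails at j=0)
  i=1: ✗ (fails at j=1)
  i=2: ✗ (fails at j=2)
  i=3: ✗ (fails at j=3)
  i=4: ✗ (fails at j=5)
  i=5: ✗ (fails at j=5)
  i=6: ✓ (all of [6,8])
  i=7: ✗ (fails at j=9)
Positions where it holds: {6} → 1.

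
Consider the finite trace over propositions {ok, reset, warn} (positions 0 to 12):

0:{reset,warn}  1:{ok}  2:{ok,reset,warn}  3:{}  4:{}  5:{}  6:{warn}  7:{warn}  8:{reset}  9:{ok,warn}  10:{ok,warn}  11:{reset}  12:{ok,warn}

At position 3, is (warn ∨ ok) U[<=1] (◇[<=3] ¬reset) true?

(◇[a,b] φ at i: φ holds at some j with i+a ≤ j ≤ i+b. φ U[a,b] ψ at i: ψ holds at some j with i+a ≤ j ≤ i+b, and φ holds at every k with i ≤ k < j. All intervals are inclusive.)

Holds

Need some j in [3,4] with ◇[<=3] ¬reset, and (warn ∨ ok) at every k in [3,j-1].
  j=3: ◇[<=3] ¬reset holds; no prefix to check → satisfied.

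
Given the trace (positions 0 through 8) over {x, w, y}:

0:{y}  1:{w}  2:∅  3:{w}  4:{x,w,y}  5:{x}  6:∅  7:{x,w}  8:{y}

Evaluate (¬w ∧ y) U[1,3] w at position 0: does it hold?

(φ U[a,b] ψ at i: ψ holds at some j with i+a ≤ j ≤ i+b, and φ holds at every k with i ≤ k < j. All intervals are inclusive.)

True

Need some j in [1,3] with w, and (¬w ∧ y) at every k in [0,j-1].
  j=1: w holds; (¬w ∧ y) holds at every k in [0,0] → satisfied.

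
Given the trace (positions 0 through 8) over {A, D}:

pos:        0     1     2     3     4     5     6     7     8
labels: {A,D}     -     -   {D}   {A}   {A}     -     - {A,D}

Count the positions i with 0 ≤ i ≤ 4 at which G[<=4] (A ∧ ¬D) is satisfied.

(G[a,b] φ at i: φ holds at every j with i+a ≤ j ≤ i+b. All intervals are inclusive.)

0

Evaluate at each i in [0,4]:
  i=0: ✗ (fails at j=0)
  i=1: ✗ (fails at j=1)
  i=2: ✗ (fails at j=2)
  i=3: ✗ (fails at j=3)
  i=4: ✗ (fails at j=6)
Positions where it holds: {} → 0.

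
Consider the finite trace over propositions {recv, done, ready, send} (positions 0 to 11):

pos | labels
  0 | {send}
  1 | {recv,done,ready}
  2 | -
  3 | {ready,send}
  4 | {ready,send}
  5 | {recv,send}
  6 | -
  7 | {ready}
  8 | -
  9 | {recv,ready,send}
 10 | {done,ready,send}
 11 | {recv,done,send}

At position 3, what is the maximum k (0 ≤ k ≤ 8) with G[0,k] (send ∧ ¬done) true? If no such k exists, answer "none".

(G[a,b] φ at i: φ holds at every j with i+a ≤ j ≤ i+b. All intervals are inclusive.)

2

(send ∧ ¬done) must hold from j=3 onward; find where it first fails.
  j=3: holds
  j=4: holds
  j=5: holds
  j=6: fails
Holds on [3,5], so largest k = 2.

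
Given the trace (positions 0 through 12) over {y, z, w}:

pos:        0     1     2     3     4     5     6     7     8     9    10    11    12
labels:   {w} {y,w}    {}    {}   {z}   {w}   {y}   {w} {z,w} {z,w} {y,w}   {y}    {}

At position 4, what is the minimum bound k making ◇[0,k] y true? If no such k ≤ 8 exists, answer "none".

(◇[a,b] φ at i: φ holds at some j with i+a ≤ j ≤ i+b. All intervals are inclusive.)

2

Scan j = 4,5,… for y:
  j=4: fails
  j=5: fails
  j=6: holds
First hit at j=6, so smallest k = 6-4 = 2.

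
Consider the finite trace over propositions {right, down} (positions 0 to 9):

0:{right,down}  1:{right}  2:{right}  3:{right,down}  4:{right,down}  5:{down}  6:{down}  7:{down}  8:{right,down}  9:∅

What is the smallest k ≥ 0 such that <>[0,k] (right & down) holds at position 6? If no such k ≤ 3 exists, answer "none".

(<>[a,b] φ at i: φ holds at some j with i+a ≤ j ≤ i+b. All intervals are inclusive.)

2

Scan j = 6,7,… for (right & down):
  j=6: fails
  j=7: fails
  j=8: holds
First hit at j=8, so smallest k = 8-6 = 2.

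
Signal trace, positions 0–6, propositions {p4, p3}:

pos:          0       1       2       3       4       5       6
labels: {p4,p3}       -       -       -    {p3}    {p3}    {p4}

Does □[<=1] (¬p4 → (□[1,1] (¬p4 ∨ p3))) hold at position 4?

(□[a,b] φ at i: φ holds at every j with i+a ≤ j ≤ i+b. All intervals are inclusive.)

Check (¬p4 → (□[1,1] (¬p4 ∨ p3))) at every j in [4,5]:
  j=4: antecedent true; consequent holds on [5,5] → ✓
  j=5: antecedent true; consequent fails at 6 → ✗
Fails at j=5 → formula fails.

No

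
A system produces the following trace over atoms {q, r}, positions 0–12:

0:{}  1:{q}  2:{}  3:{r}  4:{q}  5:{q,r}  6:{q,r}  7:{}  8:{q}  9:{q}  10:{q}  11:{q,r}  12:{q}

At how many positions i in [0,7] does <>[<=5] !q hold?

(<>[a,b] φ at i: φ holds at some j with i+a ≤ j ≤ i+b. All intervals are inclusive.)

8

Evaluate at each i in [0,7]:
  i=0: ✓ (witness j=0)
  i=1: ✓ (witness j=2)
  i=2: ✓ (witness j=2)
  i=3: ✓ (witness j=3)
  i=4: ✓ (witness j=7)
  i=5: ✓ (witness j=7)
  i=6: ✓ (witness j=7)
  i=7: ✓ (witness j=7)
Positions where it holds: {0, 1, 2, 3, 4, 5, 6, 7} → 8.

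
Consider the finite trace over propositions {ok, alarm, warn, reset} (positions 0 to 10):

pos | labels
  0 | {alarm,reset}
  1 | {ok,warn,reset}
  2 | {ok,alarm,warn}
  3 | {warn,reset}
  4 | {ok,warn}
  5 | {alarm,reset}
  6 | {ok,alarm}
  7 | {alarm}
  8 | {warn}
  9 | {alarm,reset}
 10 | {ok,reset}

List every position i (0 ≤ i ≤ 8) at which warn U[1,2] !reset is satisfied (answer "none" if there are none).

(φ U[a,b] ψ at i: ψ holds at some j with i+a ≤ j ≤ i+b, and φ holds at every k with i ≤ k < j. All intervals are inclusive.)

Evaluate at each i in [0,8]:
  i=0: ✗ (lhs fails at k=0 before rhs at j=2)
  i=1: ✓ (rhs at j=2; lhs holds on [1,1])
  i=2: ✓ (rhs at j=4; lhs holds on [2,3])
  i=3: ✓ (rhs at j=4; lhs holds on [3,3])
  i=4: ✗ (lhs fails at k=5 before rhs at j=6)
  i=5: ✗ (lhs fails at k=5 before rhs at j=6)
  i=6: ✗ (lhs fails at k=6 before rhs at j=7)
  i=7: ✗ (lhs fails at k=7 before rhs at j=8)
  i=8: ✗ (no rhs in [9,10])

1, 2, 3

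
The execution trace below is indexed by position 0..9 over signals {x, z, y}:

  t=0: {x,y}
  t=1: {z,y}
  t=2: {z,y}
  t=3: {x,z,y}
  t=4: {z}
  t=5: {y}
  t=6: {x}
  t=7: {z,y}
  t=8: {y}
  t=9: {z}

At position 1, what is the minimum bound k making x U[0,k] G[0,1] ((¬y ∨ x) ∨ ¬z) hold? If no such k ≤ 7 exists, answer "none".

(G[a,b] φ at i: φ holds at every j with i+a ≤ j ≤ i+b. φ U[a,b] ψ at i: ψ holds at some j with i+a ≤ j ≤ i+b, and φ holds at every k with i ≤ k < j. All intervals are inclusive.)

none

Need earliest j ≥ 1 with G[0,1] ((¬y ∨ x) ∨ ¬z), and x at every k in [1,j-1].
  j=1: rhs fails.
  j=2: rhs fails.
  j=3: rhs holds but lhs fails at k=1.
  j=4: rhs holds but lhs fails at k=1.
  j=5: rhs holds but lhs fails at k=1.
  j=6: rhs fails.
  j=7: rhs fails.
  j=8: rhs holds but lhs fails at k=1.
No witness within the range → none.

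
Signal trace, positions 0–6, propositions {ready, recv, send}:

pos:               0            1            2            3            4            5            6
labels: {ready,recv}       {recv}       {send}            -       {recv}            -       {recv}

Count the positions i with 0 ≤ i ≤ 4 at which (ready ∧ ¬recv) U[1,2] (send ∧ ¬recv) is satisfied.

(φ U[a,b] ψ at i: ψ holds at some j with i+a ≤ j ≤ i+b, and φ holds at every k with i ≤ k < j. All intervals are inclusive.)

0

Evaluate at each i in [0,4]:
  i=0: ✗ (lhs fails at k=0 before rhs at j=2)
  i=1: ✗ (lhs fails at k=1 before rhs at j=2)
  i=2: ✗ (no rhs in [3,4])
  i=3: ✗ (no rhs in [4,5])
  i=4: ✗ (no rhs in [5,6])
Positions where it holds: {} → 0.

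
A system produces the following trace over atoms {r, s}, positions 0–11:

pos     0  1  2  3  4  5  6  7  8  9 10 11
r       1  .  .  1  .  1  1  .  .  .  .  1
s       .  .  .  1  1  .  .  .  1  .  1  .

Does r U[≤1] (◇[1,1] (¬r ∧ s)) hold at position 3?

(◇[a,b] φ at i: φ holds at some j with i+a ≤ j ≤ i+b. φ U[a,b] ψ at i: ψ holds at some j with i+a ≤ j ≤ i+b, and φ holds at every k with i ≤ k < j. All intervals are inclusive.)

True

Need some j in [3,4] with ◇[1,1] (¬r ∧ s), and r at every k in [3,j-1].
  j=3: ◇[1,1] (¬r ∧ s) holds; no prefix to check → satisfied.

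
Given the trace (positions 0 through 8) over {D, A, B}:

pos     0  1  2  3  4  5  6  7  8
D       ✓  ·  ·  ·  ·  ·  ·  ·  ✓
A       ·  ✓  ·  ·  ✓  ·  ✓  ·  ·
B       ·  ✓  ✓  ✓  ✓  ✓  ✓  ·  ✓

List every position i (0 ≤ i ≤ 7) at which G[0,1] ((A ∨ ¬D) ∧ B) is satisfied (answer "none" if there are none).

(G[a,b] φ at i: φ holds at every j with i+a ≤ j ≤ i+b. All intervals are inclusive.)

Evaluate at each i in [0,7]:
  i=0: ✗ (fails at j=0)
  i=1: ✓ (all of [1,2])
  i=2: ✓ (all of [2,3])
  i=3: ✓ (all of [3,4])
  i=4: ✓ (all of [4,5])
  i=5: ✓ (all of [5,6])
  i=6: ✗ (fails at j=7)
  i=7: ✗ (fails at j=7)

1, 2, 3, 4, 5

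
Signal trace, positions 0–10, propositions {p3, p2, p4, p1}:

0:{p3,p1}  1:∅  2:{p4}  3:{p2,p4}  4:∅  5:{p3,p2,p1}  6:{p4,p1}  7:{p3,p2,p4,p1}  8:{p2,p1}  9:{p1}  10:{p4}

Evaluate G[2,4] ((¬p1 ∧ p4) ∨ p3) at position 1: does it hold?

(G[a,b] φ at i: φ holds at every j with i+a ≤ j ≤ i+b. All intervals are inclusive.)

False

Check ((¬p1 ∧ p4) ∨ p3) at every j in [3,5]:
  j=3: true
  j=4: false
  j=5: true
Fails at j=4 → formula fails.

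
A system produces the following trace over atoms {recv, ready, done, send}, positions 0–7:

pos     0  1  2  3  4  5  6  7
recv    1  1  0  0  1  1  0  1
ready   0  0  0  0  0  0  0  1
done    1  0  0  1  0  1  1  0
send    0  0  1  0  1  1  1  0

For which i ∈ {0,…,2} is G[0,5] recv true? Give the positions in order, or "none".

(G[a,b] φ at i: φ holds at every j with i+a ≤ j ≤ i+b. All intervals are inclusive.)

none

Evaluate at each i in [0,2]:
  i=0: ✗ (fails at j=2)
  i=1: ✗ (fails at j=2)
  i=2: ✗ (fails at j=2)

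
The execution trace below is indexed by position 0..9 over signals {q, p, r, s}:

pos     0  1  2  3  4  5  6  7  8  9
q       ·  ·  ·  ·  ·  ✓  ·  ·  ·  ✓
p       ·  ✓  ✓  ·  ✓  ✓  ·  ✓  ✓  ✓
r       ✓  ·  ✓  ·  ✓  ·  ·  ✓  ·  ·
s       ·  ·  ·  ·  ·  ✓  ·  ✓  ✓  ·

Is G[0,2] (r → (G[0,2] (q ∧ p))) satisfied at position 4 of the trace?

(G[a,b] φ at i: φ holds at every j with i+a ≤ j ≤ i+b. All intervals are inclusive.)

Check (r → (G[0,2] (q ∧ p))) at every j in [4,6]:
  j=4: antecedent true; consequent fails at 4 → ✗
  j=5: antecedent false → ✓
  j=6: antecedent false → ✓
Fails at j=4 → formula fails.

False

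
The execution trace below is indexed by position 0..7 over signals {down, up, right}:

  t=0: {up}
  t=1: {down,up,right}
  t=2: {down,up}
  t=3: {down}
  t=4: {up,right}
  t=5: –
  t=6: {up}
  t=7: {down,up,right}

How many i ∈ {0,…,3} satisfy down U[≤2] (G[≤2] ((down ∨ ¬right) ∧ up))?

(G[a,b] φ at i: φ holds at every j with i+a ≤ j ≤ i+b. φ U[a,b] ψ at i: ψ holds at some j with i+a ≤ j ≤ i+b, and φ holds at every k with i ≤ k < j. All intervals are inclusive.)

1

Evaluate at each i in [0,3]:
  i=0: ✓ (rhs at j=0)
  i=1: ✗ (no rhs in [1,3])
  i=2: ✗ (no rhs in [2,4])
  i=3: ✗ (no rhs in [3,5])
Positions where it holds: {0} → 1.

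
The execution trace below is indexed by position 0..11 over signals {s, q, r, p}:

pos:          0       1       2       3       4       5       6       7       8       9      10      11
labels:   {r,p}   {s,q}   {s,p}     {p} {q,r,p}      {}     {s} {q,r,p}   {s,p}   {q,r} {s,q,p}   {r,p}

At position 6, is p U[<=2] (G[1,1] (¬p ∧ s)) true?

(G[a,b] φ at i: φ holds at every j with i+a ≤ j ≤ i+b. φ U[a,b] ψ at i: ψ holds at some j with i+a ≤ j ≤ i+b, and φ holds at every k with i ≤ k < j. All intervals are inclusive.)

Need some j in [6,8] with G[1,1] (¬p ∧ s), and p at every k in [6,j-1].
  j=6: G[1,1] (¬p ∧ s) — fails at 7.
  j=7: G[1,1] (¬p ∧ s) — fails at 8.
  j=8: G[1,1] (¬p ∧ s) — fails at 9.
No j in the window works → until fails.

No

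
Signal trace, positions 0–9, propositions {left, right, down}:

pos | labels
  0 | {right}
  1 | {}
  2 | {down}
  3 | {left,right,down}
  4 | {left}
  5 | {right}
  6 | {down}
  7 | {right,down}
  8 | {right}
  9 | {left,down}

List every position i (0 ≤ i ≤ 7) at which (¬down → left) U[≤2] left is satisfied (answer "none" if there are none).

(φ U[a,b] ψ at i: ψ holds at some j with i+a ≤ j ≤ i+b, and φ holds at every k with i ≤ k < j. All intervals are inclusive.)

2, 3, 4

Evaluate at each i in [0,7]:
  i=0: ✗ (no rhs in [0,2])
  i=1: ✗ (lhs fails at k=1 before rhs at j=3)
  i=2: ✓ (rhs at j=3; lhs holds on [2,2])
  i=3: ✓ (rhs at j=3)
  i=4: ✓ (rhs at j=4)
  i=5: ✗ (no rhs in [5,7])
  i=6: ✗ (no rhs in [6,8])
  i=7: ✗ (lhs fails at k=8 before rhs at j=9)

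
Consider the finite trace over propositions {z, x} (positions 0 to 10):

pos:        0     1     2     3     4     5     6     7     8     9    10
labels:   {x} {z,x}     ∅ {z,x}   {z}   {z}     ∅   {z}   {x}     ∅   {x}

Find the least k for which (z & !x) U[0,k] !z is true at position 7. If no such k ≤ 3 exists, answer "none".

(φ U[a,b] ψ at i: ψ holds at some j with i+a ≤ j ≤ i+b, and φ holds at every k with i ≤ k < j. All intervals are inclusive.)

Need earliest j ≥ 7 with !z, and (z & !x) at every k in [7,j-1].
  j=7: rhs fails.
  j=8: rhs holds; lhs holds on [7,7]. k = 1.

1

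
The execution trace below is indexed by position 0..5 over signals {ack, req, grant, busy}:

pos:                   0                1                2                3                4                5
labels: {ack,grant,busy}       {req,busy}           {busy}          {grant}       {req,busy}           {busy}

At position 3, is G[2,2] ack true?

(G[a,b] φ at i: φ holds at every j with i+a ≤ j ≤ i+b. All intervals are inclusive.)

Does not hold

Check ack at every j in [5,5]:
  j=5: false
Fails at j=5 → formula fails.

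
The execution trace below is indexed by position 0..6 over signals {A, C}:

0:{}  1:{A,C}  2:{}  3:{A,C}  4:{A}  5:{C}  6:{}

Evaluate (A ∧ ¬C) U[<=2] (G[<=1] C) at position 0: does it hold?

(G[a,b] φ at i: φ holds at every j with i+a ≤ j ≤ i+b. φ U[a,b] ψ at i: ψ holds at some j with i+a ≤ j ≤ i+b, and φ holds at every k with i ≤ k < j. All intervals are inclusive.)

Need some j in [0,2] with G[<=1] C, and (A ∧ ¬C) at every k in [0,j-1].
  j=0: G[<=1] C — fails at 0.
  j=1: G[<=1] C — fails at 2.
  j=2: G[<=1] C — fails at 2.
No j in the window works → until fails.

False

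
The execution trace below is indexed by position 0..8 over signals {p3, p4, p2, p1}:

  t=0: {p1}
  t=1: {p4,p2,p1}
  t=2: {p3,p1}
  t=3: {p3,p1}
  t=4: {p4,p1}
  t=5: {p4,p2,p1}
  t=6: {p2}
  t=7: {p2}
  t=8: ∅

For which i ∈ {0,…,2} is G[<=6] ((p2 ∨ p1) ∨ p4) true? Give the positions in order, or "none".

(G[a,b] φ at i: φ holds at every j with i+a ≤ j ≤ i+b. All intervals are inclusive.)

Evaluate at each i in [0,2]:
  i=0: ✓ (all of [0,6])
  i=1: ✓ (all of [1,7])
  i=2: ✗ (fails at j=8)

0, 1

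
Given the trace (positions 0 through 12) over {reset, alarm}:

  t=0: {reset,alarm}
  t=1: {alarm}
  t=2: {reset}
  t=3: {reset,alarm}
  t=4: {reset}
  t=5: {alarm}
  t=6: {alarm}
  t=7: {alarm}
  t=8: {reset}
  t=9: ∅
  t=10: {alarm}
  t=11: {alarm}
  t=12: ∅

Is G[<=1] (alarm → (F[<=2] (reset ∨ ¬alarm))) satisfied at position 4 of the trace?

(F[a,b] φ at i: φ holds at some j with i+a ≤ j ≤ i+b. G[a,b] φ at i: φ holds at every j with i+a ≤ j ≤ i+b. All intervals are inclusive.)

Check (alarm → (F[<=2] (reset ∨ ¬alarm))) at every j in [4,5]:
  j=4: antecedent false → ✓
  j=5: antecedent true; consequent fails (none in [5,7]) → ✗
Fails at j=5 → formula fails.

False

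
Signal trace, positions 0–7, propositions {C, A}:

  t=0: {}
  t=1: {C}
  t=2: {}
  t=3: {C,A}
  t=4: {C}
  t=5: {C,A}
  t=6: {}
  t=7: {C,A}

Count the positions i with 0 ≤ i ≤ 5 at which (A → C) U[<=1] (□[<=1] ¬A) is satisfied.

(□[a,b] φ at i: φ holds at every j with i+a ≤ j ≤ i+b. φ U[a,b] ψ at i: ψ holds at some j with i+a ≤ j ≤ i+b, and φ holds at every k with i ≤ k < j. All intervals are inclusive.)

2

Evaluate at each i in [0,5]:
  i=0: ✓ (rhs at j=0)
  i=1: ✓ (rhs at j=1)
  i=2: ✗ (no rhs in [2,3])
  i=3: ✗ (no rhs in [3,4])
  i=4: ✗ (no rhs in [4,5])
  i=5: ✗ (no rhs in [5,6])
Positions where it holds: {0, 1} → 2.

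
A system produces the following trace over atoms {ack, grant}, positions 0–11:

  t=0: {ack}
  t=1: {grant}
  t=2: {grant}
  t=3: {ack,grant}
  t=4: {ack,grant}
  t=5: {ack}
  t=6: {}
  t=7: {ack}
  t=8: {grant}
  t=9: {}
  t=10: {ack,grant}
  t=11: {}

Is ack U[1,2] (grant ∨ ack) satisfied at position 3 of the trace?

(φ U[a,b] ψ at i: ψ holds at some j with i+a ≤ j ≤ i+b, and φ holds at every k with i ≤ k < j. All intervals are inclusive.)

Need some j in [4,5] with (grant ∨ ack), and ack at every k in [3,j-1].
  j=4: (grant ∨ ack) holds; ack holds at every k in [3,3] → satisfied.

True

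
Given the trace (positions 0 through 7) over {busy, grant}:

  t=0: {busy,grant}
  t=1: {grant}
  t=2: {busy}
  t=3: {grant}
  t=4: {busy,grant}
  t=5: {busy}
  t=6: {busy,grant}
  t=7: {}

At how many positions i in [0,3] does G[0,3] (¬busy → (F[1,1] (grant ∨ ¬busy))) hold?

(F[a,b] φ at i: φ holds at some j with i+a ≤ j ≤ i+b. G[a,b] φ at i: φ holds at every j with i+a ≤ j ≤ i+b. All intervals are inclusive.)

2

Evaluate at each i in [0,3]:
  i=0: ✗ (fails at j=1)
  i=1: ✗ (fails at j=1)
  i=2: ✓ (all of [2,5])
  i=3: ✓ (all of [3,6])
Positions where it holds: {2, 3} → 2.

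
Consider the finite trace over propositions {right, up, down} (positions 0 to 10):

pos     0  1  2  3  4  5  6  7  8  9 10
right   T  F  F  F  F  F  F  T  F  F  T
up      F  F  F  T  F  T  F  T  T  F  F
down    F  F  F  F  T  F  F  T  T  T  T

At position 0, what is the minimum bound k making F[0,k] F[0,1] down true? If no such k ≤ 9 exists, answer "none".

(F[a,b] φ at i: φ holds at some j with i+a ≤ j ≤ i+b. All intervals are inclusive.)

3

Scan j = 0,1,… for F[0,1] down:
  j=0: fails
  j=1: fails
  j=2: fails
  j=3: holds
First hit at j=3, so smallest k = 3-0 = 3.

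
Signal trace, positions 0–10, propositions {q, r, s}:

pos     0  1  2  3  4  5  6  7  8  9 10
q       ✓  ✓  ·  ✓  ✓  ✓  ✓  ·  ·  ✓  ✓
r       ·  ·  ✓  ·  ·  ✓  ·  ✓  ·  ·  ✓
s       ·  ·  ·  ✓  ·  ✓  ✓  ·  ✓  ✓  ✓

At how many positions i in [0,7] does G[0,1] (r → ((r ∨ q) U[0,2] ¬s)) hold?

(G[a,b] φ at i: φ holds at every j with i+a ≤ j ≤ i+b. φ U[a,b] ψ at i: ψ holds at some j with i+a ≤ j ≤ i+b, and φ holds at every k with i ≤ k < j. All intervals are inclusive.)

Evaluate at each i in [0,7]:
  i=0: ✓ (all of [0,1])
  i=1: ✓ (all of [1,2])
  i=2: ✓ (all of [2,3])
  i=3: ✓ (all of [3,4])
  i=4: ✓ (all of [4,5])
  i=5: ✓ (all of [5,6])
  i=6: ✓ (all of [6,7])
  i=7: ✓ (all of [7,8])
Positions where it holds: {0, 1, 2, 3, 4, 5, 6, 7} → 8.

8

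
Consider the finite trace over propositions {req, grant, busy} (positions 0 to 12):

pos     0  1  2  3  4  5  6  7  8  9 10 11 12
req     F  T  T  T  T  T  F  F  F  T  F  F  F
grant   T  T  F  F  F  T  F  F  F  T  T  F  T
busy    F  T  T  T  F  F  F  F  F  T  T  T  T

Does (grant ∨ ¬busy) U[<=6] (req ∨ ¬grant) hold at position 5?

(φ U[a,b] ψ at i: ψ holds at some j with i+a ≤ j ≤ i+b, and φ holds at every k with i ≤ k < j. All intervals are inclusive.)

Yes

Need some j in [5,11] with (req ∨ ¬grant), and (grant ∨ ¬busy) at every k in [5,j-1].
  j=5: (req ∨ ¬grant) holds; no prefix to check → satisfied.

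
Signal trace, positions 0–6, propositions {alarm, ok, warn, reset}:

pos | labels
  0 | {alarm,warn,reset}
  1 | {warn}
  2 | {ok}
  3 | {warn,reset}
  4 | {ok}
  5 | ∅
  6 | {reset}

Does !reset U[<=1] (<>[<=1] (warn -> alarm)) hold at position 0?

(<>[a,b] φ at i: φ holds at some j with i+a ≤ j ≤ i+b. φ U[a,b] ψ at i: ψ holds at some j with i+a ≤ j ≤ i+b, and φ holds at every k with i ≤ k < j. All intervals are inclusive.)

Need some j in [0,1] with <>[<=1] (warn -> alarm), and !reset at every k in [0,j-1].
  j=0: <>[<=1] (warn -> alarm) holds; no prefix to check → satisfied.

True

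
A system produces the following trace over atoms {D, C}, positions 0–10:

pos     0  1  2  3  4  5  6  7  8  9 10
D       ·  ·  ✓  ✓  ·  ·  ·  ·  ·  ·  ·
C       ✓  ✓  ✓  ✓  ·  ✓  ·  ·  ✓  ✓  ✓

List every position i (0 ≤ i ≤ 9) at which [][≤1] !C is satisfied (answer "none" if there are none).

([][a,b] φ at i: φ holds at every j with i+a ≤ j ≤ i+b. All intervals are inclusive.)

Evaluate at each i in [0,9]:
  i=0: ✗ (fails at j=0)
  i=1: ✗ (fails at j=1)
  i=2: ✗ (fails at j=2)
  i=3: ✗ (fails at j=3)
  i=4: ✗ (fails at j=5)
  i=5: ✗ (fails at j=5)
  i=6: ✓ (all of [6,7])
  i=7: ✗ (fails at j=8)
  i=8: ✗ (fails at j=8)
  i=9: ✗ (fails at j=9)

6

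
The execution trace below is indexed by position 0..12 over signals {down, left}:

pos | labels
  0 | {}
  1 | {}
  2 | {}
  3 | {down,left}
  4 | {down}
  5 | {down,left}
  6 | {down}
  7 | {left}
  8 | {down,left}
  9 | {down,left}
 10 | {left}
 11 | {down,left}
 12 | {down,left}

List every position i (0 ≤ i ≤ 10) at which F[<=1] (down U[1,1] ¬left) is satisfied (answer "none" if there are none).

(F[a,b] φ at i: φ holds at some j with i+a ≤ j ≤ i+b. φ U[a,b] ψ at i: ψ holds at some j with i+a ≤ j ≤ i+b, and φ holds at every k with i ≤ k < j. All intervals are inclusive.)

2, 3, 4, 5

Evaluate at each i in [0,10]:
  i=0: ✗ (none in [0,1])
  i=1: ✗ (none in [1,2])
  i=2: ✓ (witness j=3)
  i=3: ✓ (witness j=3)
  i=4: ✓ (witness j=5)
  i=5: ✓ (witness j=5)
  i=6: ✗ (none in [6,7])
  i=7: ✗ (none in [7,8])
  i=8: ✗ (none in [8,9])
  i=9: ✗ (none in [9,10])
  i=10: ✗ (none in [10,11])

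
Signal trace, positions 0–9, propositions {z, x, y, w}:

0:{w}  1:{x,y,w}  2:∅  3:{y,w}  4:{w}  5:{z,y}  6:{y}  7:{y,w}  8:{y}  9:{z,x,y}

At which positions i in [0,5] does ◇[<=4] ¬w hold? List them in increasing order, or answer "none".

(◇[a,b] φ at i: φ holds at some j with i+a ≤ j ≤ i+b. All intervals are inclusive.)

Evaluate at each i in [0,5]:
  i=0: ✓ (witness j=2)
  i=1: ✓ (witness j=2)
  i=2: ✓ (witness j=2)
  i=3: ✓ (witness j=5)
  i=4: ✓ (witness j=5)
  i=5: ✓ (witness j=5)

0, 1, 2, 3, 4, 5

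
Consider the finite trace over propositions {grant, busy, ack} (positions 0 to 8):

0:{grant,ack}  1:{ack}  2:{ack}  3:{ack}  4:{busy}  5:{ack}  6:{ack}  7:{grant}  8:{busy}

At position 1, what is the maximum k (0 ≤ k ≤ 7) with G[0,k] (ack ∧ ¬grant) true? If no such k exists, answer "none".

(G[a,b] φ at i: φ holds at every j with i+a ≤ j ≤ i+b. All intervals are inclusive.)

(ack ∧ ¬grant) must hold from j=1 onward; find where it first fails.
  j=1: holds
  j=2: holds
  j=3: holds
  j=4: fails
Holds on [1,3], so largest k = 2.

2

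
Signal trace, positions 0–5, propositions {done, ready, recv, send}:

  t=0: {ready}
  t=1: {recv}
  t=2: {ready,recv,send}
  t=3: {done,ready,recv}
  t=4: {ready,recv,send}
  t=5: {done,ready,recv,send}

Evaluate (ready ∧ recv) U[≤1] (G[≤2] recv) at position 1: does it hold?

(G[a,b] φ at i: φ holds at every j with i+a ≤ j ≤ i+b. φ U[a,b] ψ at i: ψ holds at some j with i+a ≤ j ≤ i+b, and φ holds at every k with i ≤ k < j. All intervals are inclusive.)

Yes

Need some j in [1,2] with G[≤2] recv, and (ready ∧ recv) at every k in [1,j-1].
  j=1: G[≤2] recv holds; no prefix to check → satisfied.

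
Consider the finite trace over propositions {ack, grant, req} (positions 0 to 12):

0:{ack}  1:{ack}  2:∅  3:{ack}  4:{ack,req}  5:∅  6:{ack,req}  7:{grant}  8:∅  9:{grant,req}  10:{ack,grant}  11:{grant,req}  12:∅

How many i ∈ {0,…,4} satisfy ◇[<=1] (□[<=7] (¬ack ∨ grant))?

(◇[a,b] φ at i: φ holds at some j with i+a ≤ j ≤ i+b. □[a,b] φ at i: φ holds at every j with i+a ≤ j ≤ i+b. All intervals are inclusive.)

0

Evaluate at each i in [0,4]:
  i=0: ✗ (none in [0,1])
  i=1: ✗ (none in [1,2])
  i=2: ✗ (none in [2,3])
  i=3: ✗ (none in [3,4])
  i=4: ✗ (none in [4,5])
Positions where it holds: {} → 0.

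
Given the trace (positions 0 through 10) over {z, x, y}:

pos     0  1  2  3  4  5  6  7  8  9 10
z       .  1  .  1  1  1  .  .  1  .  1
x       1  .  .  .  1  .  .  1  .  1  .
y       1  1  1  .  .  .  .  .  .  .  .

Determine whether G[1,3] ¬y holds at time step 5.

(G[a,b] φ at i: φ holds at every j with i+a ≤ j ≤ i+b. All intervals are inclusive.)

Check ¬y at every j in [6,8]:
  j=6: true
  j=7: true
  j=8: true
All positions satisfy it → formula holds.

Yes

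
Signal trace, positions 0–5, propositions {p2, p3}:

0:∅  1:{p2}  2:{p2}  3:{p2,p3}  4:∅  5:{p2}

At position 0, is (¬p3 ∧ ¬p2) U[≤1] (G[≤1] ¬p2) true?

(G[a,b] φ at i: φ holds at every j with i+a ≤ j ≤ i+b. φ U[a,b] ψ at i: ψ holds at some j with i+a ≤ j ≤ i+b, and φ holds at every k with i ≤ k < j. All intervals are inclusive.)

Does not hold

Need some j in [0,1] with G[≤1] ¬p2, and (¬p3 ∧ ¬p2) at every k in [0,j-1].
  j=0: G[≤1] ¬p2 — fails at 1.
  j=1: G[≤1] ¬p2 — fails at 1.
No j in the window works → until fails.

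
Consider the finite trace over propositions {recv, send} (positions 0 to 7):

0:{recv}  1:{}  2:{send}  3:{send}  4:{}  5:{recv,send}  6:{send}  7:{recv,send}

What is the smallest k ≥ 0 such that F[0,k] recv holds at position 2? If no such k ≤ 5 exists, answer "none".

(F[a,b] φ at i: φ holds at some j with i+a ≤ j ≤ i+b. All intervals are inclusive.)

Scan j = 2,3,… for recv:
  j=2: fails
  j=3: fails
  j=4: fails
  j=5: holds
First hit at j=5, so smallest k = 5-2 = 3.

3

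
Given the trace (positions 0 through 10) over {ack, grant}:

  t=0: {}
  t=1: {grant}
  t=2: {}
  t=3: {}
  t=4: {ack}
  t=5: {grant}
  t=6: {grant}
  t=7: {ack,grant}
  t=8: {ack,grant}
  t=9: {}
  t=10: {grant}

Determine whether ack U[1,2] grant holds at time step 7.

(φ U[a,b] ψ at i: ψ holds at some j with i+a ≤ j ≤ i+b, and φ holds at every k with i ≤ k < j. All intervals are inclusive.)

Need some j in [8,9] with grant, and ack at every k in [7,j-1].
  j=8: grant holds; ack holds at every k in [7,7] → satisfied.

Yes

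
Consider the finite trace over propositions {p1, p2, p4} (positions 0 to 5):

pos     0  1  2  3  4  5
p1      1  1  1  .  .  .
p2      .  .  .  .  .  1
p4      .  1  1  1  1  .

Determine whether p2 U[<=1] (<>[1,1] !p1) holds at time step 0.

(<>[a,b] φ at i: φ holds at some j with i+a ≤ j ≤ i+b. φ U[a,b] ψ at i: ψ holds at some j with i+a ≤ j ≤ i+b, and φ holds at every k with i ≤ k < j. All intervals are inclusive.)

Does not hold

Need some j in [0,1] with <>[1,1] !p1, and p2 at every k in [0,j-1].
  j=0: <>[1,1] !p1 — fails (none in [1,1]).
  j=1: <>[1,1] !p1 — fails (none in [2,2]).
No j in the window works → until fails.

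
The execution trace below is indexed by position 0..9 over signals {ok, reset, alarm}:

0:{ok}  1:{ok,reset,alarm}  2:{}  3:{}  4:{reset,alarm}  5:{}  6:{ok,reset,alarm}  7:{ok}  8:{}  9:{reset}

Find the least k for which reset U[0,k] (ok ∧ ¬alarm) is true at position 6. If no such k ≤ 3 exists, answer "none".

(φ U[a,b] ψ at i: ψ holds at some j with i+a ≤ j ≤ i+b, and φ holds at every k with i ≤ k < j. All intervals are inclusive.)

Need earliest j ≥ 6 with (ok ∧ ¬alarm), and reset at every k in [6,j-1].
  j=6: rhs fails.
  j=7: rhs holds; lhs holds on [6,6]. k = 1.

1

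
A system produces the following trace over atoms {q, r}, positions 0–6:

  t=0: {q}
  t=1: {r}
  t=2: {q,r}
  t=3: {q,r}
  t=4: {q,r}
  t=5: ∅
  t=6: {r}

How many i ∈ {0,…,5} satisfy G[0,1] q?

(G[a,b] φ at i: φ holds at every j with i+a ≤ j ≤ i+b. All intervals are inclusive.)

2

Evaluate at each i in [0,5]:
  i=0: ✗ (fails at j=1)
  i=1: ✗ (fails at j=1)
  i=2: ✓ (all of [2,3])
  i=3: ✓ (all of [3,4])
  i=4: ✗ (fails at j=5)
  i=5: ✗ (fails at j=5)
Positions where it holds: {2, 3} → 2.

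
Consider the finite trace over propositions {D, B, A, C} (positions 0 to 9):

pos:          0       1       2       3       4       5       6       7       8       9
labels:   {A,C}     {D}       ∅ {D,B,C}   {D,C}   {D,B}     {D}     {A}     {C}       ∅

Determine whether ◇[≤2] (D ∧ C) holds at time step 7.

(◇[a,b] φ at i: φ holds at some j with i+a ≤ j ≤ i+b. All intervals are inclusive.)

Check (D ∧ C) at each j in [7,9]:
  j=7: false
  j=8: false
  j=9: false
No position in the window satisfies it → formula fails.

False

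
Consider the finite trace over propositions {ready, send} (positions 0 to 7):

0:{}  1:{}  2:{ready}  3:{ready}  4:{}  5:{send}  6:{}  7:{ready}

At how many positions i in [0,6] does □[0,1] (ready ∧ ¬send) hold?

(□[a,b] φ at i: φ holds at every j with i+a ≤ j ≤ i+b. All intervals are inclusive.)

Evaluate at each i in [0,6]:
  i=0: ✗ (fails at j=0)
  i=1: ✗ (fails at j=1)
  i=2: ✓ (all of [2,3])
  i=3: ✗ (fails at j=4)
  i=4: ✗ (fails at j=4)
  i=5: ✗ (fails at j=5)
  i=6: ✗ (fails at j=6)
Positions where it holds: {2} → 1.

1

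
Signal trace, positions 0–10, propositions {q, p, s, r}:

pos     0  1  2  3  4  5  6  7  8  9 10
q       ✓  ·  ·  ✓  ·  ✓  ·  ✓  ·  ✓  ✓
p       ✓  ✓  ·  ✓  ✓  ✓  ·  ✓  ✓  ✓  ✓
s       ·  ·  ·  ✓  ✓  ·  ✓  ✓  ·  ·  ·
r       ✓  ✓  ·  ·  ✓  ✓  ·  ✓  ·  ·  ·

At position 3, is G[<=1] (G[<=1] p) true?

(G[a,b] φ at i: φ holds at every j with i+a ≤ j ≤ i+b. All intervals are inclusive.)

Check G[<=1] p at every j in [3,4]:
  j=3: holds on [3,4]
  j=4: holds on [4,5]
All positions satisfy it → formula holds.

Yes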